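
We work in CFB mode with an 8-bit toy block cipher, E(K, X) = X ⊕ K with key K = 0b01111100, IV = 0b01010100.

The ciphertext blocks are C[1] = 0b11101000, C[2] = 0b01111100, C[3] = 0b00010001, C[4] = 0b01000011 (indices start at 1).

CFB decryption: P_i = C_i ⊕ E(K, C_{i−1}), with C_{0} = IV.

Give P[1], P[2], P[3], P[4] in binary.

P[1] = 0b11000000, P[2] = 0b11101000, P[3] = 0b00010001, P[4] = 0b00101110

P[1]: E(K, 0b01010100) = 0b00101000; 0b11101000 ⊕ 0b00101000 = 0b11000000.
P[2]: E(K, 0b11101000) = 0b10010100; 0b01111100 ⊕ 0b10010100 = 0b11101000.
P[3]: E(K, 0b01111100) = 0b00000000; 0b00010001 ⊕ 0b00000000 = 0b00010001.
P[4]: E(K, 0b00010001) = 0b01101101; 0b01000011 ⊕ 0b01101101 = 0b00101110.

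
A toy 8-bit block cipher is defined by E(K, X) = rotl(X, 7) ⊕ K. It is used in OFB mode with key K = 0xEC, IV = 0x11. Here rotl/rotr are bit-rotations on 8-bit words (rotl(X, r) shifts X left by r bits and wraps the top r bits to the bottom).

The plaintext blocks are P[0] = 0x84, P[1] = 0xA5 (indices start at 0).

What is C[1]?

C[1] = 0x7B

OFB encryption: S_i = E(K, S_{i−1}) with S_{−1} = IV; C_i = P_i ⊕ S_i.
C[0]: S = E(K, 0x11) = 0x64; 0x84 ⊕ 0x64 = 0xE0.
C[1]: S = E(K, 0x64) = 0xDE; 0xA5 ⊕ 0xDE = 0x7B.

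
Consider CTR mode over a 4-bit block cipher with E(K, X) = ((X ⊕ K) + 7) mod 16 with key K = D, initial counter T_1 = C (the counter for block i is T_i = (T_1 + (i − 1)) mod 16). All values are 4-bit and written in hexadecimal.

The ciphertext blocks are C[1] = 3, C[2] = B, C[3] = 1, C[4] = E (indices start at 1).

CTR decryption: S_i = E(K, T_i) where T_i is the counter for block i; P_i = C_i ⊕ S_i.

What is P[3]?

P[3] = B

P[3]: T = E, S = E(K, T) = A; 1 ⊕ A = B.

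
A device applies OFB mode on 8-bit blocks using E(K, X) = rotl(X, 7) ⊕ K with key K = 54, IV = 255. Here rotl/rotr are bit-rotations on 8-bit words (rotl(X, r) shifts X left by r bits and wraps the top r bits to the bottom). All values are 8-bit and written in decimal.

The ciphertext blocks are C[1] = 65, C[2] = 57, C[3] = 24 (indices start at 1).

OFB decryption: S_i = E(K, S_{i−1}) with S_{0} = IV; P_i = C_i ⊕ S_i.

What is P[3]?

P[1]: S = E(K, 255) = 201; 65 ⊕ 201 = 136.
P[2]: S = E(K, 201) = 210; 57 ⊕ 210 = 235.
P[3]: S = E(K, 210) = 95; 24 ⊕ 95 = 71.

P[3] = 71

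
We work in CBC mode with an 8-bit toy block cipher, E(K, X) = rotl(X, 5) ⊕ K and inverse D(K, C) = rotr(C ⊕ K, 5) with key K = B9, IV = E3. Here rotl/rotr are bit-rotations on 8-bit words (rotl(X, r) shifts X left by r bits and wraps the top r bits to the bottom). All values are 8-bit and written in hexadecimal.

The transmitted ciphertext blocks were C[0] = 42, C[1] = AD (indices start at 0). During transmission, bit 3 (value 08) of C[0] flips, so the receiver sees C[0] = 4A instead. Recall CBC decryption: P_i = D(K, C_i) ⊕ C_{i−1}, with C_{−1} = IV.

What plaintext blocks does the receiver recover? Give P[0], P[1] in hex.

P[0] = 7C, P[1] = EA

Only C[0] changed, to 4A. In CBC, a change in C_i garbles P_i and flips the same bit in P_{i+1}. Decrypting the received ciphertext:
P[0]: D(K, 4A) = 9F; 9F ⊕ E3 = 7C.
P[1]: D(K, AD) = A0; A0 ⊕ 4A = EA.
Blocks that differ from the original plaintext: P[0], P[1].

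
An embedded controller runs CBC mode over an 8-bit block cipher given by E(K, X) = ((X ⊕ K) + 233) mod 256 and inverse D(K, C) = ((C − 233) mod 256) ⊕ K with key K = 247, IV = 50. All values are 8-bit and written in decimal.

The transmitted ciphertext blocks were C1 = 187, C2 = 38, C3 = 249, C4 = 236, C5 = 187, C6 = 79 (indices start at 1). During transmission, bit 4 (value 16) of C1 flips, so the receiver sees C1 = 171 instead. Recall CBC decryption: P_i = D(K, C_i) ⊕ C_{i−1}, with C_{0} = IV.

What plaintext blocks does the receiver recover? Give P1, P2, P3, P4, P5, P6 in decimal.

Only C1 changed, to 171. In CBC, a change in C_i garbles P_i and flips the same bit in P_{i+1}. Decrypting the received ciphertext:
P1: D(K, 171) = 53; 53 ⊕ 50 = 7.
P2: D(K, 38) = 202; 202 ⊕ 171 = 97.
P3: D(K, 249) = 231; 231 ⊕ 38 = 193.
P4: D(K, 236) = 244; 244 ⊕ 249 = 13.
P5: D(K, 187) = 37; 37 ⊕ 236 = 201.
P6: D(K, 79) = 145; 145 ⊕ 187 = 42.
Blocks that differ from the original plaintext: P1, P2.

P1 = 7, P2 = 97, P3 = 193, P4 = 13, P5 = 201, P6 = 42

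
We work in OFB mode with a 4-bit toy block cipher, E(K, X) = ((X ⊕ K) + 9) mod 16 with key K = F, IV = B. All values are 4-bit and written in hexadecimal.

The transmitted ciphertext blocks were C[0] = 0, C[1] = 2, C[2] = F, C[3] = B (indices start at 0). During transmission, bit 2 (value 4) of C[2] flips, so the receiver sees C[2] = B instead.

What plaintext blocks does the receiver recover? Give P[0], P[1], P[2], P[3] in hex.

P[0] = D, P[1] = 9, P[2] = 6, P[3] = 0

OFB decryption: S_i = E(K, S_{i−1}) with S_{−1} = IV; P_i = C_i ⊕ S_i.
Only C[2] changed, to B. In OFB, a change in C_i flips the same bit in P_i only; the keystream is unaffected. Decrypting the received ciphertext:
P[0]: S = E(K, B) = D; 0 ⊕ D = D.
P[1]: S = E(K, D) = B; 2 ⊕ B = 9.
P[2]: S = E(K, B) = D; B ⊕ D = 6.
P[3]: S = E(K, D) = B; B ⊕ B = 0.
Blocks that differ from the original plaintext: P[2].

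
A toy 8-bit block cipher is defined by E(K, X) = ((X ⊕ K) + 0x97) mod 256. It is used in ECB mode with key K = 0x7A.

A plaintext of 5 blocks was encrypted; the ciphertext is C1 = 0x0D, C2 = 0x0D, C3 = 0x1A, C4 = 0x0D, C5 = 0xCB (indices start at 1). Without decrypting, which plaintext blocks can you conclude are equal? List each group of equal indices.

ECB encrypts each block independently with the same key, so equal ciphertext blocks imply equal plaintext blocks.
C1 = C2 = C4 = 0x0D, so P1 = P2 = P4.

P1 = P2 = P4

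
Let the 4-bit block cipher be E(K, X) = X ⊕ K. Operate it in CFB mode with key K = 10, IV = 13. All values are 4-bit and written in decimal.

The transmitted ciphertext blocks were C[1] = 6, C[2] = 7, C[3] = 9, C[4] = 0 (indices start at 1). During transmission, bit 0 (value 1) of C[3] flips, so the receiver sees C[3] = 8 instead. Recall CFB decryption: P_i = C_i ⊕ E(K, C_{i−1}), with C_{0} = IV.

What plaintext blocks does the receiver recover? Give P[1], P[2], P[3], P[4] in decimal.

P[1] = 1, P[2] = 11, P[3] = 5, P[4] = 2

Only C[3] changed, to 8. In CFB, a change in C_i flips the same bit in P_i and garbles P_{i+1}. Decrypting the received ciphertext:
P[1]: E(K, 13) = 7; 6 ⊕ 7 = 1.
P[2]: E(K, 6) = 12; 7 ⊕ 12 = 11.
P[3]: E(K, 7) = 13; 8 ⊕ 13 = 5.
P[4]: E(K, 8) = 2; 0 ⊕ 2 = 2.
Blocks that differ from the original plaintext: P[3], P[4].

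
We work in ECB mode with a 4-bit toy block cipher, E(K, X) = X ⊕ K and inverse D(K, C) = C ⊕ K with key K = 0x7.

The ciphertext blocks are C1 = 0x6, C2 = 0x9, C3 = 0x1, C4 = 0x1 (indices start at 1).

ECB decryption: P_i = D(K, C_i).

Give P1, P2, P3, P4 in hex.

P1: D(K, 0x6) = 0x1.
P2: D(K, 0x9) = 0xE.
P3: D(K, 0x1) = 0x6.
P4: D(K, 0x1) = 0x6.

P1 = 0x1, P2 = 0xE, P3 = 0x6, P4 = 0x6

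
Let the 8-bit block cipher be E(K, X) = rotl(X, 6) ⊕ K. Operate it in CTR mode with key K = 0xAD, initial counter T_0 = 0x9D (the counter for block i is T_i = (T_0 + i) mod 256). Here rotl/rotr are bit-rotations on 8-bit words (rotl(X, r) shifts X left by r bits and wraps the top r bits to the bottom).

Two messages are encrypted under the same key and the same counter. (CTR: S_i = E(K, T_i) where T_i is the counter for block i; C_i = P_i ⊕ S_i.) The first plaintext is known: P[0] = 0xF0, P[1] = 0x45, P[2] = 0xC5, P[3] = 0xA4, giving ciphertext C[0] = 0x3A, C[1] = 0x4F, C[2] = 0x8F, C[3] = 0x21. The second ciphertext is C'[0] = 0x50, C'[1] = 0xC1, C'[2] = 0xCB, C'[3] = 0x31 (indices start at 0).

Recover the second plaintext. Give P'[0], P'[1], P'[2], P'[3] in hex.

P'[0] = 0x9A, P'[1] = 0xCB, P'[2] = 0x81, P'[3] = 0xB4

In CTR with a reused counter, both messages share the same keystream S_i, so C_i ⊕ C'_i = P_i ⊕ P'_i and thus P'_i = P_i ⊕ C_i ⊕ C'_i.
P'[0]: 0xF0 ⊕ 0x3A ⊕ 0x50 = 0x9A.
P'[1]: 0x45 ⊕ 0x4F ⊕ 0xC1 = 0xCB.
P'[2]: 0xC5 ⊕ 0x8F ⊕ 0xCB = 0x81.
P'[3]: 0xA4 ⊕ 0x21 ⊕ 0x31 = 0xB4.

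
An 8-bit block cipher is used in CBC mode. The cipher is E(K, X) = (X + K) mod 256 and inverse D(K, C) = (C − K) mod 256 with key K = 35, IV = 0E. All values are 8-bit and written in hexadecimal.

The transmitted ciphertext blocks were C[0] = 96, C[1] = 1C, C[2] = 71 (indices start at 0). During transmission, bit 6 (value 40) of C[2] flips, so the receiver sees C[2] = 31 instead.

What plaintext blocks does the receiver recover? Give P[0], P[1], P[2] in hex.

CBC decryption: P_i = D(K, C_i) ⊕ C_{i−1}, with C_{−1} = IV.
Only C[2] changed, to 31. In CBC, a change in C_i garbles P_i and flips the same bit in P_{i+1}. Decrypting the received ciphertext:
P[0]: D(K, 96) = 61; 61 ⊕ 0E = 6F.
P[1]: D(K, 1C) = E7; E7 ⊕ 96 = 71.
P[2]: D(K, 31) = FC; FC ⊕ 1C = E0.
Blocks that differ from the original plaintext: P[2].

P[0] = 6F, P[1] = 71, P[2] = E0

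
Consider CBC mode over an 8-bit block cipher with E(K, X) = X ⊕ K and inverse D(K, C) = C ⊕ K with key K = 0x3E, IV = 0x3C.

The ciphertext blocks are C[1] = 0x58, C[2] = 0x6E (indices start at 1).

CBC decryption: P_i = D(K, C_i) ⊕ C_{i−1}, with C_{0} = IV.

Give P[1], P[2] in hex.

P[1]: D(K, 0x58) = 0x66; 0x66 ⊕ 0x3C = 0x5A.
P[2]: D(K, 0x6E) = 0x50; 0x50 ⊕ 0x58 = 0x08.

P[1] = 0x5A, P[2] = 0x08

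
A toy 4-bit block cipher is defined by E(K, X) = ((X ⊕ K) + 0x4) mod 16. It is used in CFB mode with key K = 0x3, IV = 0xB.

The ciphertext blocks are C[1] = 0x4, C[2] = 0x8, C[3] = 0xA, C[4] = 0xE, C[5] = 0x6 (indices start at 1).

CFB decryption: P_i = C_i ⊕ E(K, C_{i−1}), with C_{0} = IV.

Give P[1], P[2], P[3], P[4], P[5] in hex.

P[1]: E(K, 0xB) = 0xC; 0x4 ⊕ 0xC = 0x8.
P[2]: E(K, 0x4) = 0xB; 0x8 ⊕ 0xB = 0x3.
P[3]: E(K, 0x8) = 0xF; 0xA ⊕ 0xF = 0x5.
P[4]: E(K, 0xA) = 0xD; 0xE ⊕ 0xD = 0x3.
P[5]: E(K, 0xE) = 0x1; 0x6 ⊕ 0x1 = 0x7.

P[1] = 0x8, P[2] = 0x3, P[3] = 0x5, P[4] = 0x3, P[5] = 0x7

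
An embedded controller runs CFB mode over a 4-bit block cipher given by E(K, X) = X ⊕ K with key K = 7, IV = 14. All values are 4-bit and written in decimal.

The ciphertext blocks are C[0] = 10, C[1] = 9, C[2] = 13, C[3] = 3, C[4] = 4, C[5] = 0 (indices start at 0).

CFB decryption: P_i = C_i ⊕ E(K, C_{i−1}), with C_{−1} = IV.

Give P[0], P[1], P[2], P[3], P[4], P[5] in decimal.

P[0]: E(K, 14) = 9; 10 ⊕ 9 = 3.
P[1]: E(K, 10) = 13; 9 ⊕ 13 = 4.
P[2]: E(K, 9) = 14; 13 ⊕ 14 = 3.
P[3]: E(K, 13) = 10; 3 ⊕ 10 = 9.
P[4]: E(K, 3) = 4; 4 ⊕ 4 = 0.
P[5]: E(K, 4) = 3; 0 ⊕ 3 = 3.

P[0] = 3, P[1] = 4, P[2] = 3, P[3] = 9, P[4] = 0, P[5] = 3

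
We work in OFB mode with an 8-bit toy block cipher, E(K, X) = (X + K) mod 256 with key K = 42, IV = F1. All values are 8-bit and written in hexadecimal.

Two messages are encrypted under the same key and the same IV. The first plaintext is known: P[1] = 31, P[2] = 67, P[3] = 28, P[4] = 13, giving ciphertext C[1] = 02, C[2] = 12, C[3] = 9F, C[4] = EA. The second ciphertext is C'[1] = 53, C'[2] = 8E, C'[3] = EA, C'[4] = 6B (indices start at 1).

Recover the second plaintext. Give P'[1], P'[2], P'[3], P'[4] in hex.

P'[1] = 60, P'[2] = FB, P'[3] = 5D, P'[4] = 92

In OFB with a reused IV, both messages share the same keystream S_i, so C_i ⊕ C'_i = P_i ⊕ P'_i and thus P'_i = P_i ⊕ C_i ⊕ C'_i.
P'[1]: 31 ⊕ 02 ⊕ 53 = 60.
P'[2]: 67 ⊕ 12 ⊕ 8E = FB.
P'[3]: 28 ⊕ 9F ⊕ EA = 5D.
P'[4]: 13 ⊕ EA ⊕ 6B = 92.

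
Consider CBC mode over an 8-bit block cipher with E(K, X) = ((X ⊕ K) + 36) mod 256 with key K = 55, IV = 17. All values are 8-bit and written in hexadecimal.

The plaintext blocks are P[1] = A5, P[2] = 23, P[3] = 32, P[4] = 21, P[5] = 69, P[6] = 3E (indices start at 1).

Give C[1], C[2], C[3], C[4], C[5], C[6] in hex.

CBC encryption: C_i = E(K, P_i ⊕ C_{i−1}), with C_{0} = IV.
C[1]: P[1] ⊕ 17 = B2; E(K, B2) = 1D.
C[2]: P[2] ⊕ 1D = 3E; E(K, 3E) = A1.
C[3]: P[3] ⊕ A1 = 93; E(K, 93) = FC.
C[4]: P[4] ⊕ FC = DD; E(K, DD) = BE.
C[5]: P[5] ⊕ BE = D7; E(K, D7) = B8.
C[6]: P[6] ⊕ B8 = 86; E(K, 86) = 09.

C[1] = 1D, C[2] = A1, C[3] = FC, C[4] = BE, C[5] = B8, C[6] = 09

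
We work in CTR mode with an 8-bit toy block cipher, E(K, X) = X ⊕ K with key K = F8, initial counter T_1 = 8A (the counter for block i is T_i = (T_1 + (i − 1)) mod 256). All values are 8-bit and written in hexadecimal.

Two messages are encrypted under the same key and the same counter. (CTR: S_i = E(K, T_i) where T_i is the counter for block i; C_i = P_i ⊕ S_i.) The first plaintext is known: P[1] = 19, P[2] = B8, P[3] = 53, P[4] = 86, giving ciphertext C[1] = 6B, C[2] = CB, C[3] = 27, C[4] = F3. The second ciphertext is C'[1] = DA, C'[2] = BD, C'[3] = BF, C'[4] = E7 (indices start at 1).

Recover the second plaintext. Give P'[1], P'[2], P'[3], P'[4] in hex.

P'[1] = A8, P'[2] = CE, P'[3] = CB, P'[4] = 92

In CTR with a reused counter, both messages share the same keystream S_i, so C_i ⊕ C'_i = P_i ⊕ P'_i and thus P'_i = P_i ⊕ C_i ⊕ C'_i.
P'[1]: 19 ⊕ 6B ⊕ DA = A8.
P'[2]: B8 ⊕ CB ⊕ BD = CE.
P'[3]: 53 ⊕ 27 ⊕ BF = CB.
P'[4]: 86 ⊕ F3 ⊕ E7 = 92.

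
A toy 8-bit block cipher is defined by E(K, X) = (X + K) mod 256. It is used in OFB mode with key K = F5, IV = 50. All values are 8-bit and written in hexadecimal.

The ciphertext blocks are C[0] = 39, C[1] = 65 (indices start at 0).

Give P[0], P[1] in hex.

P[0] = 7C, P[1] = 5F

OFB decryption: S_i = E(K, S_{i−1}) with S_{−1} = IV; P_i = C_i ⊕ S_i.
P[0]: S = E(K, 50) = 45; 39 ⊕ 45 = 7C.
P[1]: S = E(K, 45) = 3A; 65 ⊕ 3A = 5F.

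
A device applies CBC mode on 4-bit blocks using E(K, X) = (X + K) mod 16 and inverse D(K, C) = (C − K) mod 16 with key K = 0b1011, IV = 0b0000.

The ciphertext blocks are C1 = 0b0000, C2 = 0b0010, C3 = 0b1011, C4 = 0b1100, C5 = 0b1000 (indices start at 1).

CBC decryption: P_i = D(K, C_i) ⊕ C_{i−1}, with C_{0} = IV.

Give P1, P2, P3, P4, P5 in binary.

P1: D(K, 0b0000) = 0b0101; 0b0101 ⊕ 0b0000 = 0b0101.
P2: D(K, 0b0010) = 0b0111; 0b0111 ⊕ 0b0000 = 0b0111.
P3: D(K, 0b1011) = 0b0000; 0b0000 ⊕ 0b0010 = 0b0010.
P4: D(K, 0b1100) = 0b0001; 0b0001 ⊕ 0b1011 = 0b1010.
P5: D(K, 0b1000) = 0b1101; 0b1101 ⊕ 0b1100 = 0b0001.

P1 = 0b0101, P2 = 0b0111, P3 = 0b0010, P4 = 0b1010, P5 = 0b0001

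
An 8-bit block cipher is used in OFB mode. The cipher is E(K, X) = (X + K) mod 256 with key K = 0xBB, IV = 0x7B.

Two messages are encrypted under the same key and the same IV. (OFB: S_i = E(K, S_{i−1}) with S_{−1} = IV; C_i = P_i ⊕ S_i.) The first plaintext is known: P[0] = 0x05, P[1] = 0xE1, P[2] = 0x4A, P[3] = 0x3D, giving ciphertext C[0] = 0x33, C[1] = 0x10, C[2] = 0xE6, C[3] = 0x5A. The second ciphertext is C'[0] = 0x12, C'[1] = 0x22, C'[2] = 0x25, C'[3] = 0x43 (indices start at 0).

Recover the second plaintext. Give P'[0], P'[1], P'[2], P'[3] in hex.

P'[0] = 0x24, P'[1] = 0xD3, P'[2] = 0x89, P'[3] = 0x24

In OFB with a reused IV, both messages share the same keystream S_i, so C_i ⊕ C'_i = P_i ⊕ P'_i and thus P'_i = P_i ⊕ C_i ⊕ C'_i.
P'[0]: 0x05 ⊕ 0x33 ⊕ 0x12 = 0x24.
P'[1]: 0xE1 ⊕ 0x10 ⊕ 0x22 = 0xD3.
P'[2]: 0x4A ⊕ 0xE6 ⊕ 0x25 = 0x89.
P'[3]: 0x3D ⊕ 0x5A ⊕ 0x43 = 0x24.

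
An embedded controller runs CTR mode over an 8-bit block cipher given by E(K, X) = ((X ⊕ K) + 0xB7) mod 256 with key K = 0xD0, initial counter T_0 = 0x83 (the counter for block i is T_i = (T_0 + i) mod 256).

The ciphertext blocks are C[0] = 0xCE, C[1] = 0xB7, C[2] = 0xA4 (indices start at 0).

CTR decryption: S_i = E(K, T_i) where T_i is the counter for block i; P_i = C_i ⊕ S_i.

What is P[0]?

P[0]: T = 0x83, S = E(K, T) = 0x0A; 0xCE ⊕ 0x0A = 0xC4.

P[0] = 0xC4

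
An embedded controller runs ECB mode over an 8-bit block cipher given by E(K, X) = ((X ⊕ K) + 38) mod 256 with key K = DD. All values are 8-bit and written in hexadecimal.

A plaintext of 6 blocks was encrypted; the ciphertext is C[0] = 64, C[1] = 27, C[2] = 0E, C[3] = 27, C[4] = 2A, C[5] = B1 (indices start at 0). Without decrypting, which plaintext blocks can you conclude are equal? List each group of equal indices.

P[1] = P[3]

ECB encrypts each block independently with the same key, so equal ciphertext blocks imply equal plaintext blocks.
C[1] = C[3] = 27, so P[1] = P[3].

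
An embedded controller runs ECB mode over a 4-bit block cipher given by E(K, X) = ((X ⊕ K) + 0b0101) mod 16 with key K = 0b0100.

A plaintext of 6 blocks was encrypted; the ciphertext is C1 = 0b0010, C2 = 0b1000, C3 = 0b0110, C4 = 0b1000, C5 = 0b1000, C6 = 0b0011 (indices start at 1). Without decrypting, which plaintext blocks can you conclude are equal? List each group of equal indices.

P2 = P4 = P5

ECB encrypts each block independently with the same key, so equal ciphertext blocks imply equal plaintext blocks.
C2 = C4 = C5 = 0b1000, so P2 = P4 = P5.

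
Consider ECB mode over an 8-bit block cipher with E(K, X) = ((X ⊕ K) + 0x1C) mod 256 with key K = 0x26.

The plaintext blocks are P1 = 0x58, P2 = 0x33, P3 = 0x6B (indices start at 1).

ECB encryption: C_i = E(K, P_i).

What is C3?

C3 = 0x69

C3: E(K, 0x6B) = 0x69.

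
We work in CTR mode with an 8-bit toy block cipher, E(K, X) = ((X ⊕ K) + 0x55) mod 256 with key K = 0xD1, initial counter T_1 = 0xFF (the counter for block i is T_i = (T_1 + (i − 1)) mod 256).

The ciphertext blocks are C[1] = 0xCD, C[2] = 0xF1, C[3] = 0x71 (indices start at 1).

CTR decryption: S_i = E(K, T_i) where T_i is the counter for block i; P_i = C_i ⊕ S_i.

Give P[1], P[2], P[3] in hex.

P[1] = 0x4E, P[2] = 0xD7, P[3] = 0x54

P[1]: T = 0xFF, S = E(K, T) = 0x83; 0xCD ⊕ 0x83 = 0x4E.
P[2]: T = 0x00, S = E(K, T) = 0x26; 0xF1 ⊕ 0x26 = 0xD7.
P[3]: T = 0x01, S = E(K, T) = 0x25; 0x71 ⊕ 0x25 = 0x54.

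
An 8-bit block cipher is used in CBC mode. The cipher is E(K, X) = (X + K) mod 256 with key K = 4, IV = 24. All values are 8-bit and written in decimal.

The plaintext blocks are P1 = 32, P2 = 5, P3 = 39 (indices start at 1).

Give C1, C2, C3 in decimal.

CBC encryption: C_i = E(K, P_i ⊕ C_{i−1}), with C_{0} = IV.
C1: P1 ⊕ 24 = 56; E(K, 56) = 60.
C2: P2 ⊕ 60 = 57; E(K, 57) = 61.
C3: P3 ⊕ 61 = 26; E(K, 26) = 30.

C1 = 60, C2 = 61, C3 = 30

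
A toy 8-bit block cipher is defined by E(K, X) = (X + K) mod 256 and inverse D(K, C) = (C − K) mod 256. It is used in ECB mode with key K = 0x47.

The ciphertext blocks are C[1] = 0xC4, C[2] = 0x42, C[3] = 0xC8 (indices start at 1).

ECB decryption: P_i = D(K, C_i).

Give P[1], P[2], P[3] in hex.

P[1]: D(K, 0xC4) = 0x7D.
P[2]: D(K, 0x42) = 0xFB.
P[3]: D(K, 0xC8) = 0x81.

P[1] = 0x7D, P[2] = 0xFB, P[3] = 0x81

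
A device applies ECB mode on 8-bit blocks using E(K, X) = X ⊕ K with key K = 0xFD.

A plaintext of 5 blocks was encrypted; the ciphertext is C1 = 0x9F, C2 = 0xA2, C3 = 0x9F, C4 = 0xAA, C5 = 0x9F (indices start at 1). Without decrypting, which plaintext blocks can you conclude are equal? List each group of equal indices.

P1 = P3 = P5

ECB encrypts each block independently with the same key, so equal ciphertext blocks imply equal plaintext blocks.
C1 = C3 = C5 = 0x9F, so P1 = P3 = P5.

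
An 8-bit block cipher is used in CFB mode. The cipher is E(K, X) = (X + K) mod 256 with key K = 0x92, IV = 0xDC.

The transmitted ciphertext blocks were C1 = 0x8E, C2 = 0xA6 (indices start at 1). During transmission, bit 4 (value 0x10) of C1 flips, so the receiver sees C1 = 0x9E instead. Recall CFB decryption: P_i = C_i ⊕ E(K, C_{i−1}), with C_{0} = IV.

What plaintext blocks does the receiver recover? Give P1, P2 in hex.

Only C1 changed, to 0x9E. In CFB, a change in C_i flips the same bit in P_i and garbles P_{i+1}. Decrypting the received ciphertext:
P1: E(K, 0xDC) = 0x6E; 0x9E ⊕ 0x6E = 0xF0.
P2: E(K, 0x9E) = 0x30; 0xA6 ⊕ 0x30 = 0x96.
Blocks that differ from the original plaintext: P1, P2.

P1 = 0xF0, P2 = 0x96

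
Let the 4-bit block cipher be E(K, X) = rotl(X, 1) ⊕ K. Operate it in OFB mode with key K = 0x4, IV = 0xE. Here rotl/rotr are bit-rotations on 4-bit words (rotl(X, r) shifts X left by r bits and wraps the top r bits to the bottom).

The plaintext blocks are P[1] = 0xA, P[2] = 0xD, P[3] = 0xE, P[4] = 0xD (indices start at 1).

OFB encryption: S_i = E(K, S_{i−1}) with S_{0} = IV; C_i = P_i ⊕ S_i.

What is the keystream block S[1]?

C[1]: S = E(K, 0xE) = 0x9; 0xA ⊕ 0x9 = 0x3.
So S[1] = 0x9.

0x9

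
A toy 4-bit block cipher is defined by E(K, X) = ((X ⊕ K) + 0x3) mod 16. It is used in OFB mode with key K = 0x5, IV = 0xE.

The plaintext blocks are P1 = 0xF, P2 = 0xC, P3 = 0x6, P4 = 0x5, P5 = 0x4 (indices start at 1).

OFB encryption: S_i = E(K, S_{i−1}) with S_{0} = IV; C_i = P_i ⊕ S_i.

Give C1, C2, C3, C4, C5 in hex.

C1: S = E(K, 0xE) = 0xE; 0xF ⊕ 0xE = 0x1.
C2: S = E(K, 0xE) = 0xE; 0xC ⊕ 0xE = 0x2.
C3: S = E(K, 0xE) = 0xE; 0x6 ⊕ 0xE = 0x8.
C4: S = E(K, 0xE) = 0xE; 0x5 ⊕ 0xE = 0xB.
C5: S = E(K, 0xE) = 0xE; 0x4 ⊕ 0xE = 0xA.

C1 = 0x1, C2 = 0x2, C3 = 0x8, C4 = 0xB, C5 = 0xA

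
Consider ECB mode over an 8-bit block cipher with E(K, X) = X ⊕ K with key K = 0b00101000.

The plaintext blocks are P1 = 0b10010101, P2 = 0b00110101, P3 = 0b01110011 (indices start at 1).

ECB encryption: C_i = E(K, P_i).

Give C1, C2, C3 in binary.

C1: E(K, 0b10010101) = 0b10111101.
C2: E(K, 0b00110101) = 0b00011101.
C3: E(K, 0b01110011) = 0b01011011.

C1 = 0b10111101, C2 = 0b00011101, C3 = 0b01011011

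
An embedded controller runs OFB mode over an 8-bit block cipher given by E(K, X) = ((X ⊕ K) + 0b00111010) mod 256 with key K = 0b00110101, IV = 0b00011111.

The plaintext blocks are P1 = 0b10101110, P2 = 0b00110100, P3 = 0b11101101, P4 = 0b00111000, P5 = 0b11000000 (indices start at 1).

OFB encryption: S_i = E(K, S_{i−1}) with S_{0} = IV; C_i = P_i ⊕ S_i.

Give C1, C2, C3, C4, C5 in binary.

C1: S = E(K, 0b00011111) = 0b01100100; 0b10101110 ⊕ 0b01100100 = 0b11001010.
C2: S = E(K, 0b01100100) = 0b10001011; 0b00110100 ⊕ 0b10001011 = 0b10111111.
C3: S = E(K, 0b10001011) = 0b11111000; 0b11101101 ⊕ 0b11111000 = 0b00010101.
C4: S = E(K, 0b11111000) = 0b00000111; 0b00111000 ⊕ 0b00000111 = 0b00111111.
C5: S = E(K, 0b00000111) = 0b01101100; 0b11000000 ⊕ 0b01101100 = 0b10101100.

C1 = 0b11001010, C2 = 0b10111111, C3 = 0b00010101, C4 = 0b00111111, C5 = 0b10101100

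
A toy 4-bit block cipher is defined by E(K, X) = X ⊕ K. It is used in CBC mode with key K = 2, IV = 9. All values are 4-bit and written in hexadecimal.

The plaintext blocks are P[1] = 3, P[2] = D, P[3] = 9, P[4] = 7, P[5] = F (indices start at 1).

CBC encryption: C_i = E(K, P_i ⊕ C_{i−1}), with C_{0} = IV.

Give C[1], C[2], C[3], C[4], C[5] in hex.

C[1] = 8, C[2] = 7, C[3] = C, C[4] = 9, C[5] = 4

C[1]: P[1] ⊕ 9 = A; E(K, A) = 8.
C[2]: P[2] ⊕ 8 = 5; E(K, 5) = 7.
C[3]: P[3] ⊕ 7 = E; E(K, E) = C.
C[4]: P[4] ⊕ C = B; E(K, B) = 9.
C[5]: P[5] ⊕ 9 = 6; E(K, 6) = 4.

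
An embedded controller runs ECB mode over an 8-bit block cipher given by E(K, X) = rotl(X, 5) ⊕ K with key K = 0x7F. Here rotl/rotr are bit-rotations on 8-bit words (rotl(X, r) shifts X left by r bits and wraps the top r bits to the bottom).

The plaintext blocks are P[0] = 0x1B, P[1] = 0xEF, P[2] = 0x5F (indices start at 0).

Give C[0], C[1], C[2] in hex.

ECB encryption: C_i = E(K, P_i).
C[0]: E(K, 0x1B) = 0x1C.
C[1]: E(K, 0xEF) = 0x82.
C[2]: E(K, 0x5F) = 0x94.

C[0] = 0x1C, C[1] = 0x82, C[2] = 0x94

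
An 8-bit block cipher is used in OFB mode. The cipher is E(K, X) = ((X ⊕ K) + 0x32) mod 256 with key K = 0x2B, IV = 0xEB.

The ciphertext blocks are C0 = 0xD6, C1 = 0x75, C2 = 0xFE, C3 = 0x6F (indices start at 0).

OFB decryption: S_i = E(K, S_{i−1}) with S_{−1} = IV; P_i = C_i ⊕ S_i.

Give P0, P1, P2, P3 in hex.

P0: S = E(K, 0xEB) = 0xF2; 0xD6 ⊕ 0xF2 = 0x24.
P1: S = E(K, 0xF2) = 0x0B; 0x75 ⊕ 0x0B = 0x7E.
P2: S = E(K, 0x0B) = 0x52; 0xFE ⊕ 0x52 = 0xAC.
P3: S = E(K, 0x52) = 0xAB; 0x6F ⊕ 0xAB = 0xC4.

P0 = 0x24, P1 = 0x7E, P2 = 0xAC, P3 = 0xC4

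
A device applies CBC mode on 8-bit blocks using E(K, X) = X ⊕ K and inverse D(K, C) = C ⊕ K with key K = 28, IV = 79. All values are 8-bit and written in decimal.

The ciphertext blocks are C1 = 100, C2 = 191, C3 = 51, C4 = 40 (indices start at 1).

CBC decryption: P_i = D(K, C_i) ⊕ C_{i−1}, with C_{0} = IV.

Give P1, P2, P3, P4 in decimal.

P1 = 55, P2 = 199, P3 = 144, P4 = 7

P1: D(K, 100) = 120; 120 ⊕ 79 = 55.
P2: D(K, 191) = 163; 163 ⊕ 100 = 199.
P3: D(K, 51) = 47; 47 ⊕ 191 = 144.
P4: D(K, 40) = 52; 52 ⊕ 51 = 7.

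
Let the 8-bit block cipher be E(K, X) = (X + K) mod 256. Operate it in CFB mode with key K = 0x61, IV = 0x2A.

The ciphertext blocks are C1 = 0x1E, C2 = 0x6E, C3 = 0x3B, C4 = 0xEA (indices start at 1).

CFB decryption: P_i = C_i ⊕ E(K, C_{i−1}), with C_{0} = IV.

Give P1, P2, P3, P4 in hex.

P1: E(K, 0x2A) = 0x8B; 0x1E ⊕ 0x8B = 0x95.
P2: E(K, 0x1E) = 0x7F; 0x6E ⊕ 0x7F = 0x11.
P3: E(K, 0x6E) = 0xCF; 0x3B ⊕ 0xCF = 0xF4.
P4: E(K, 0x3B) = 0x9C; 0xEA ⊕ 0x9C = 0x76.

P1 = 0x95, P2 = 0x11, P3 = 0xF4, P4 = 0x76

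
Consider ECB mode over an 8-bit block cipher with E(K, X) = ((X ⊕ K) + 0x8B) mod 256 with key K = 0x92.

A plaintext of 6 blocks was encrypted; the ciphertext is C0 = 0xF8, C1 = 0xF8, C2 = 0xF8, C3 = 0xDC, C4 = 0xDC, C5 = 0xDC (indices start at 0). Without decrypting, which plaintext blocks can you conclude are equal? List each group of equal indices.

P0 = P1 = P2; P3 = P4 = P5

ECB encrypts each block independently with the same key, so equal ciphertext blocks imply equal plaintext blocks.
C0 = C1 = C2 = 0xF8, so P0 = P1 = P2.
C3 = C4 = C5 = 0xDC, so P3 = P4 = P5.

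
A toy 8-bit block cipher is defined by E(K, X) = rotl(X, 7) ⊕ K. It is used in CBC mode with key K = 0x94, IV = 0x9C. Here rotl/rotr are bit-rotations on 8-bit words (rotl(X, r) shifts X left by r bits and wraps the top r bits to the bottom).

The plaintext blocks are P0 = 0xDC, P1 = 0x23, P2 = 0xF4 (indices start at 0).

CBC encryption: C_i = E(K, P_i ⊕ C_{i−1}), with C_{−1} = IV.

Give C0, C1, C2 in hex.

C0: P0 ⊕ 0x9C = 0x40; E(K, 0x40) = 0xB4.
C1: P1 ⊕ 0xB4 = 0x97; E(K, 0x97) = 0x5F.
C2: P2 ⊕ 0x5F = 0xAB; E(K, 0xAB) = 0x41.

C0 = 0xB4, C1 = 0x5F, C2 = 0x41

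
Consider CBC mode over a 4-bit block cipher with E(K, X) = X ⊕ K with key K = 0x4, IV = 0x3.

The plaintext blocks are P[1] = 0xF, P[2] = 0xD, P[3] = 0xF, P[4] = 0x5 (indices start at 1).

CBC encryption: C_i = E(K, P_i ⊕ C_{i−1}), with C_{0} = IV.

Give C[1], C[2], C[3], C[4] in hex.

C[1]: P[1] ⊕ 0x3 = 0xC; E(K, 0xC) = 0x8.
C[2]: P[2] ⊕ 0x8 = 0x5; E(K, 0x5) = 0x1.
C[3]: P[3] ⊕ 0x1 = 0xE; E(K, 0xE) = 0xA.
C[4]: P[4] ⊕ 0xA = 0xF; E(K, 0xF) = 0xB.

C[1] = 0x8, C[2] = 0x1, C[3] = 0xA, C[4] = 0xB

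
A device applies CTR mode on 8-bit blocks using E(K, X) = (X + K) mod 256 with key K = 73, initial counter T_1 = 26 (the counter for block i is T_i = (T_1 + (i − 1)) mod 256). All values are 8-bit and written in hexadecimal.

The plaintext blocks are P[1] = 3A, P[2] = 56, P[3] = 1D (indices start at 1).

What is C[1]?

C[1] = A3

CTR encryption: S_i = E(K, T_i) where T_i is the counter for block i; C_i = P_i ⊕ S_i.
C[1]: T = 26, S = E(K, T) = 99; 3A ⊕ 99 = A3.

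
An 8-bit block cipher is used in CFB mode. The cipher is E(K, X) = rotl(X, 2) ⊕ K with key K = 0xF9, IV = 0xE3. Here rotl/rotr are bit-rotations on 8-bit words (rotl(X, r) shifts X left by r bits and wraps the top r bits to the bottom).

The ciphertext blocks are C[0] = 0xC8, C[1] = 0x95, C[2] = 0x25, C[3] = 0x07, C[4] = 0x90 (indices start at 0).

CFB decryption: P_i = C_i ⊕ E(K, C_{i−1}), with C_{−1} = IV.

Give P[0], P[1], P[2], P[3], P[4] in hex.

P[0]: E(K, 0xE3) = 0x76; 0xC8 ⊕ 0x76 = 0xBE.
P[1]: E(K, 0xC8) = 0xDA; 0x95 ⊕ 0xDA = 0x4F.
P[2]: E(K, 0x95) = 0xAF; 0x25 ⊕ 0xAF = 0x8A.
P[3]: E(K, 0x25) = 0x6D; 0x07 ⊕ 0x6D = 0x6A.
P[4]: E(K, 0x07) = 0xE5; 0x90 ⊕ 0xE5 = 0x75.

P[0] = 0xBE, P[1] = 0x4F, P[2] = 0x8A, P[3] = 0x6A, P[4] = 0x75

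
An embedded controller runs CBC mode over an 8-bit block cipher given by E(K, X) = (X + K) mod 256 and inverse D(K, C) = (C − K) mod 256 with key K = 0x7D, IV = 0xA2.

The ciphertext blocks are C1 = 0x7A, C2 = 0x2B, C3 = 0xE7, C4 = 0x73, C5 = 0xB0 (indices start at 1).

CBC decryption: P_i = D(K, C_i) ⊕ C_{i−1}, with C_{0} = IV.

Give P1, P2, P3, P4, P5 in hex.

P1 = 0x5F, P2 = 0xD4, P3 = 0x41, P4 = 0x11, P5 = 0x40

P1: D(K, 0x7A) = 0xFD; 0xFD ⊕ 0xA2 = 0x5F.
P2: D(K, 0x2B) = 0xAE; 0xAE ⊕ 0x7A = 0xD4.
P3: D(K, 0xE7) = 0x6A; 0x6A ⊕ 0x2B = 0x41.
P4: D(K, 0x73) = 0xF6; 0xF6 ⊕ 0xE7 = 0x11.
P5: D(K, 0xB0) = 0x33; 0x33 ⊕ 0x73 = 0x40.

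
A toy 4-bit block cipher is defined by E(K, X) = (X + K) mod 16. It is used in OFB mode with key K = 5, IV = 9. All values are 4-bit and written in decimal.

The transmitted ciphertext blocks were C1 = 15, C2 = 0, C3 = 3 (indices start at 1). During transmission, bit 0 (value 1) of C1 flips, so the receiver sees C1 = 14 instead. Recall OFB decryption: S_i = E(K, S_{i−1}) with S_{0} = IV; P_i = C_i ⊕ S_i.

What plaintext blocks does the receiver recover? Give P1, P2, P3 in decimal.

Only C1 changed, to 14. In OFB, a change in C_i flips the same bit in P_i only; the keystream is unaffected. Decrypting the received ciphertext:
P1: S = E(K, 9) = 14; 14 ⊕ 14 = 0.
P2: S = E(K, 14) = 3; 0 ⊕ 3 = 3.
P3: S = E(K, 3) = 8; 3 ⊕ 8 = 11.
Blocks that differ from the original plaintext: P1.

P1 = 0, P2 = 3, P3 = 11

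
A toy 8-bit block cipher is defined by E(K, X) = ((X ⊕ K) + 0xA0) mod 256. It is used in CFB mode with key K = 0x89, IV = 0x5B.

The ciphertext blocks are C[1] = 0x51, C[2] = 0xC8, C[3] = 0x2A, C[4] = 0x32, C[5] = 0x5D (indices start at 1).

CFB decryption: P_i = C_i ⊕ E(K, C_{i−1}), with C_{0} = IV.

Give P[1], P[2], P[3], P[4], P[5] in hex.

P[1] = 0x23, P[2] = 0xB0, P[3] = 0xCB, P[4] = 0x71, P[5] = 0x06

P[1]: E(K, 0x5B) = 0x72; 0x51 ⊕ 0x72 = 0x23.
P[2]: E(K, 0x51) = 0x78; 0xC8 ⊕ 0x78 = 0xB0.
P[3]: E(K, 0xC8) = 0xE1; 0x2A ⊕ 0xE1 = 0xCB.
P[4]: E(K, 0x2A) = 0x43; 0x32 ⊕ 0x43 = 0x71.
P[5]: E(K, 0x32) = 0x5B; 0x5D ⊕ 0x5B = 0x06.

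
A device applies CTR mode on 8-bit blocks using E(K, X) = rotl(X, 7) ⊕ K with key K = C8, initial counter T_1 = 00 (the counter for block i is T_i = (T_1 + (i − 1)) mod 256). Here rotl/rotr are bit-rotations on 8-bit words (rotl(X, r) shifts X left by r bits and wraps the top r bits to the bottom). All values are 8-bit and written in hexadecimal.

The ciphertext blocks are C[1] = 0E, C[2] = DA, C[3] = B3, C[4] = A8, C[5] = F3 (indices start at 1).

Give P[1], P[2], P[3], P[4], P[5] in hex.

P[1] = C6, P[2] = 92, P[3] = 7A, P[4] = E1, P[5] = 39

CTR decryption: S_i = E(K, T_i) where T_i is the counter for block i; P_i = C_i ⊕ S_i.
P[1]: T = 00, S = E(K, T) = C8; 0E ⊕ C8 = C6.
P[2]: T = 01, S = E(K, T) = 48; DA ⊕ 48 = 92.
P[3]: T = 02, S = E(K, T) = C9; B3 ⊕ C9 = 7A.
P[4]: T = 03, S = E(K, T) = 49; A8 ⊕ 49 = E1.
P[5]: T = 04, S = E(K, T) = CA; F3 ⊕ CA = 39.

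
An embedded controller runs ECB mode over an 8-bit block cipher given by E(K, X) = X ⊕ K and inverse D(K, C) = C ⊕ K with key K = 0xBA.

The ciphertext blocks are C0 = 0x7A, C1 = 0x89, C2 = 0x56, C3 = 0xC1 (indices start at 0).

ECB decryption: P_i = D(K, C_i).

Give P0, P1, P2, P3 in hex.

P0 = 0xC0, P1 = 0x33, P2 = 0xEC, P3 = 0x7B

P0: D(K, 0x7A) = 0xC0.
P1: D(K, 0x89) = 0x33.
P2: D(K, 0x56) = 0xEC.
P3: D(K, 0xC1) = 0x7B.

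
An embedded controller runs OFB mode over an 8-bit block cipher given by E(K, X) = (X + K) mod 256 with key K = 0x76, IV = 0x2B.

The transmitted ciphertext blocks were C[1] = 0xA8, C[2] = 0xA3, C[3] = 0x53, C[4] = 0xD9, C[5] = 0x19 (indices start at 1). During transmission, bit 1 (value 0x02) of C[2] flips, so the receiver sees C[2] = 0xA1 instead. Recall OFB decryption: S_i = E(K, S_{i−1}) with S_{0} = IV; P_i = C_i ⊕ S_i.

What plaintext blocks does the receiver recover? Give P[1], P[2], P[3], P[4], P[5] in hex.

Only C[2] changed, to 0xA1. In OFB, a change in C_i flips the same bit in P_i only; the keystream is unaffected. Decrypting the received ciphertext:
P[1]: S = E(K, 0x2B) = 0xA1; 0xA8 ⊕ 0xA1 = 0x09.
P[2]: S = E(K, 0xA1) = 0x17; 0xA1 ⊕ 0x17 = 0xB6.
P[3]: S = E(K, 0x17) = 0x8D; 0x53 ⊕ 0x8D = 0xDE.
P[4]: S = E(K, 0x8D) = 0x03; 0xD9 ⊕ 0x03 = 0xDA.
P[5]: S = E(K, 0x03) = 0x79; 0x19 ⊕ 0x79 = 0x60.
Blocks that differ from the original plaintext: P[2].

P[1] = 0x09, P[2] = 0xB6, P[3] = 0xDE, P[4] = 0xDA, P[5] = 0x60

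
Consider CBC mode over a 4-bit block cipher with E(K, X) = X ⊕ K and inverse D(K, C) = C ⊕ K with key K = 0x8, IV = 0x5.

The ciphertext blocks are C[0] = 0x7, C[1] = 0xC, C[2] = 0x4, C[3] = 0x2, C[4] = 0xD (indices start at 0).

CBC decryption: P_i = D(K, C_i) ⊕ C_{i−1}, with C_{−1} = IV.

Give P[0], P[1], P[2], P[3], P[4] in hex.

P[0] = 0xA, P[1] = 0x3, P[2] = 0x0, P[3] = 0xE, P[4] = 0x7

P[0]: D(K, 0x7) = 0xF; 0xF ⊕ 0x5 = 0xA.
P[1]: D(K, 0xC) = 0x4; 0x4 ⊕ 0x7 = 0x3.
P[2]: D(K, 0x4) = 0xC; 0xC ⊕ 0xC = 0x0.
P[3]: D(K, 0x2) = 0xA; 0xA ⊕ 0x4 = 0xE.
P[4]: D(K, 0xD) = 0x5; 0x5 ⊕ 0x2 = 0x7.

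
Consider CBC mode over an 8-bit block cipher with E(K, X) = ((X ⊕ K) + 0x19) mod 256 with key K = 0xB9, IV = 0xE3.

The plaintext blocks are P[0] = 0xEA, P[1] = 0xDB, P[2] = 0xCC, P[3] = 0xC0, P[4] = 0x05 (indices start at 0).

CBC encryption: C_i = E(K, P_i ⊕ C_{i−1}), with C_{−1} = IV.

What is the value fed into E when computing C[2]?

0x08

C[0]: P[0] ⊕ 0xE3 = 0x09; E(K, 0x09) = 0xC9.
C[1]: P[1] ⊕ 0xC9 = 0x12; E(K, 0x12) = 0xC4.
C[2]: P[2] ⊕ 0xC4 = 0x08; E(K, 0x08) = 0xCA.
So the input to E for block [2] is 0x08.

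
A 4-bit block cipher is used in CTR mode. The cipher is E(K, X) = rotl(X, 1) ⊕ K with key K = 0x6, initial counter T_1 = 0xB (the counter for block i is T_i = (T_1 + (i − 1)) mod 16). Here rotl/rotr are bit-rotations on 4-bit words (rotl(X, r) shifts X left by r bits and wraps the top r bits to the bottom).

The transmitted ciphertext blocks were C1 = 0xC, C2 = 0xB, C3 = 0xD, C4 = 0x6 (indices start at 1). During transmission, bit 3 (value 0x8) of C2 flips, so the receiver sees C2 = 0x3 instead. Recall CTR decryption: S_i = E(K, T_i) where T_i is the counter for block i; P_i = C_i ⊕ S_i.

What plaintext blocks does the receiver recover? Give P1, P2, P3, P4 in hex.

P1 = 0xD, P2 = 0xC, P3 = 0x0, P4 = 0xD

Only C2 changed, to 0x3. In CTR, a change in C_i flips the same bit in P_i only; the keystream is unaffected. Decrypting the received ciphertext:
P1: T = 0xB, S = E(K, T) = 0x1; 0xC ⊕ 0x1 = 0xD.
P2: T = 0xC, S = E(K, T) = 0xF; 0x3 ⊕ 0xF = 0xC.
P3: T = 0xD, S = E(K, T) = 0xD; 0xD ⊕ 0xD = 0x0.
P4: T = 0xE, S = E(K, T) = 0xB; 0x6 ⊕ 0xB = 0xD.
Blocks that differ from the original plaintext: P2.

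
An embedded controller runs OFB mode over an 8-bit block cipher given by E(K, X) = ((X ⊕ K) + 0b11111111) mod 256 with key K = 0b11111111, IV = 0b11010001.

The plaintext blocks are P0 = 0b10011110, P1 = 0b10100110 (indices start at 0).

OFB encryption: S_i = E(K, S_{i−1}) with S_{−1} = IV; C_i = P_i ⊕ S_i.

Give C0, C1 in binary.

C0 = 0b10110011, C1 = 0b01110111

C0: S = E(K, 0b11010001) = 0b00101101; 0b10011110 ⊕ 0b00101101 = 0b10110011.
C1: S = E(K, 0b00101101) = 0b11010001; 0b10100110 ⊕ 0b11010001 = 0b01110111.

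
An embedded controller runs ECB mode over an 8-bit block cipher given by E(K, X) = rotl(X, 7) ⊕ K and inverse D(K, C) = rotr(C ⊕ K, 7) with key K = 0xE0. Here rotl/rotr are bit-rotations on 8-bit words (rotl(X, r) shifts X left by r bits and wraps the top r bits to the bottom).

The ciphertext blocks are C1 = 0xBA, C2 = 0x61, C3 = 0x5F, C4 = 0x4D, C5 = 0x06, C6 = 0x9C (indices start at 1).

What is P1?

P1 = 0xB4

ECB decryption: P_i = D(K, C_i).
P1: D(K, 0xBA) = 0xB4.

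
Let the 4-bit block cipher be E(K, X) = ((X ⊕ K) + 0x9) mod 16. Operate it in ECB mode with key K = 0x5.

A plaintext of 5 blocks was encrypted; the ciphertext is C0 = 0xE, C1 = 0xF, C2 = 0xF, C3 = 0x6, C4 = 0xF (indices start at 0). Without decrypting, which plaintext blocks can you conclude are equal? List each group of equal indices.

ECB encrypts each block independently with the same key, so equal ciphertext blocks imply equal plaintext blocks.
C1 = C2 = C4 = 0xF, so P1 = P2 = P4.

P1 = P2 = P4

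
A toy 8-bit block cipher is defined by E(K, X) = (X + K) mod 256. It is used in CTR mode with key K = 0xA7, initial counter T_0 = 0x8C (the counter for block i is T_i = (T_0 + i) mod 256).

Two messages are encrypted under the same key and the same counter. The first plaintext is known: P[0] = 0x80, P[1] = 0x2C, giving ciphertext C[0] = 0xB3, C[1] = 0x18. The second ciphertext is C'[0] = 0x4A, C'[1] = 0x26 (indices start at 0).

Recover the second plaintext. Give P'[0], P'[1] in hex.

In CTR with a reused counter, both messages share the same keystream S_i, so C_i ⊕ C'_i = P_i ⊕ P'_i and thus P'_i = P_i ⊕ C_i ⊕ C'_i.
P'[0]: 0x80 ⊕ 0xB3 ⊕ 0x4A = 0x79.
P'[1]: 0x2C ⊕ 0x18 ⊕ 0x26 = 0x12.

P'[0] = 0x79, P'[1] = 0x12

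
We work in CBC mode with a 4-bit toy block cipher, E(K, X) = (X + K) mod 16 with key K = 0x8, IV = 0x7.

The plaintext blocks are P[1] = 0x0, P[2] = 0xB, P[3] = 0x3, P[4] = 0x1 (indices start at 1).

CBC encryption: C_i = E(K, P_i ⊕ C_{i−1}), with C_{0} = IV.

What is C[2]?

C[1]: P[1] ⊕ 0x7 = 0x7; E(K, 0x7) = 0xF.
C[2]: P[2] ⊕ 0xF = 0x4; E(K, 0x4) = 0xC.

C[2] = 0xC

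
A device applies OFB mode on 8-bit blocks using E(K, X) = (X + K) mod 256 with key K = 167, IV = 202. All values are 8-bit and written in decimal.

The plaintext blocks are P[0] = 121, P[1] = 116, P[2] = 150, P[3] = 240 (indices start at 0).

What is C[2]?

OFB encryption: S_i = E(K, S_{i−1}) with S_{−1} = IV; C_i = P_i ⊕ S_i.
C[0]: S = E(K, 202) = 113; 121 ⊕ 113 = 8.
C[1]: S = E(K, 113) = 24; 116 ⊕ 24 = 108.
C[2]: S = E(K, 24) = 191; 150 ⊕ 191 = 41.

C[2] = 41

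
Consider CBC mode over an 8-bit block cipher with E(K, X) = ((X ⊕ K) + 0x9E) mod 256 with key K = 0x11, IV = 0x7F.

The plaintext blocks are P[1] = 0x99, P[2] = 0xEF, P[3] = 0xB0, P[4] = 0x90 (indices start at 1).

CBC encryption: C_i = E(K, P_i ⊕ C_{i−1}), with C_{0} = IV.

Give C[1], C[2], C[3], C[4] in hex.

C[1] = 0x95, C[2] = 0x09, C[3] = 0x46, C[4] = 0x65

C[1]: P[1] ⊕ 0x7F = 0xE6; E(K, 0xE6) = 0x95.
C[2]: P[2] ⊕ 0x95 = 0x7A; E(K, 0x7A) = 0x09.
C[3]: P[3] ⊕ 0x09 = 0xB9; E(K, 0xB9) = 0x46.
C[4]: P[4] ⊕ 0x46 = 0xD6; E(K, 0xD6) = 0x65.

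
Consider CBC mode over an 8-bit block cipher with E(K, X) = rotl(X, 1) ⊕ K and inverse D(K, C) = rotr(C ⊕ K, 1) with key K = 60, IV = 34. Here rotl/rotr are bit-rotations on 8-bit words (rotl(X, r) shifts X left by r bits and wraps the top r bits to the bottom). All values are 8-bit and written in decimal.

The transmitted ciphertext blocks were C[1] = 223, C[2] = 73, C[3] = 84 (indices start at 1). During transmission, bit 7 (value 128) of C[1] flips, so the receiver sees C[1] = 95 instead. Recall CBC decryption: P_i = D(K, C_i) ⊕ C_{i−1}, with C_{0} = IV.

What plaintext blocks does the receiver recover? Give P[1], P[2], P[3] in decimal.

P[1] = 147, P[2] = 229, P[3] = 125

Only C[1] changed, to 95. In CBC, a change in C_i garbles P_i and flips the same bit in P_{i+1}. Decrypting the received ciphertext:
P[1]: D(K, 95) = 177; 177 ⊕ 34 = 147.
P[2]: D(K, 73) = 186; 186 ⊕ 95 = 229.
P[3]: D(K, 84) = 52; 52 ⊕ 73 = 125.
Blocks that differ from the original plaintext: P[1], P[2].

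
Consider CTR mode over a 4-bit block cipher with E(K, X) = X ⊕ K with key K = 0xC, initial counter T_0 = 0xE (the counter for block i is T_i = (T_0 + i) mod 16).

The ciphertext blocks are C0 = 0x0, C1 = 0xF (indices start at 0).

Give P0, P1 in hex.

CTR decryption: S_i = E(K, T_i) where T_i is the counter for block i; P_i = C_i ⊕ S_i.
P0: T = 0xE, S = E(K, T) = 0x2; 0x0 ⊕ 0x2 = 0x2.
P1: T = 0xF, S = E(K, T) = 0x3; 0xF ⊕ 0x3 = 0xC.

P0 = 0x2, P1 = 0xC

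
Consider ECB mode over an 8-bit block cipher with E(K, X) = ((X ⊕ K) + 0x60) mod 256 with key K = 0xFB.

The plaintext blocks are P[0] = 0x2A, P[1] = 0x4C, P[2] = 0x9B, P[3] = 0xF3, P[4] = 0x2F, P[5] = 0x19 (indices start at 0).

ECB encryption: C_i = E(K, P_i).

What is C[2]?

C[2]: E(K, 0x9B) = 0xC0.

C[2] = 0xC0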